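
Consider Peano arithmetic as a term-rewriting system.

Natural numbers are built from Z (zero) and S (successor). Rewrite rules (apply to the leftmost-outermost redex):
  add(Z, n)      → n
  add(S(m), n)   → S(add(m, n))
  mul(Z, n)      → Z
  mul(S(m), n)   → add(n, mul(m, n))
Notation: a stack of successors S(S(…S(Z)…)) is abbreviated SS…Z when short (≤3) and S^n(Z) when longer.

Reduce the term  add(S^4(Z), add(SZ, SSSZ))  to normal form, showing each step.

  start: add(S^4(Z), add(SZ, SSSZ))
  step 1: S(add(SSSZ, add(SZ, SSSZ)))
  step 2: S(S(add(SSZ, add(SZ, SSSZ))))
  step 3: S(S(S(add(SZ, add(SZ, SSSZ)))))
  step 4: S(S(S(S(add(Z, add(SZ, SSSZ))))))
  step 5: S(S(S(S(add(SZ, SSSZ)))))
  step 6: S(S(S(S(S(add(Z, SSSZ))))))
  step 7: S^8(Z)

Answer: normal form = S^8(Z)  (in 7 steps)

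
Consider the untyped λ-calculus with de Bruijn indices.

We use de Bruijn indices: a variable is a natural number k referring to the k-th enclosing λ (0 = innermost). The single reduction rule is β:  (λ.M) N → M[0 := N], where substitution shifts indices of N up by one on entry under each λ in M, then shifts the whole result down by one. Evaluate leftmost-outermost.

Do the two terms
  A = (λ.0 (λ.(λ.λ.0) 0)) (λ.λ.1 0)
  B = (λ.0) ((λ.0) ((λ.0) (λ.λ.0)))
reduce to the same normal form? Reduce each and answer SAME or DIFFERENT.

Answer: SAME — A ⇓ λ.λ.0, B ⇓ λ.λ.0

Reduction:
Term A:
  start: (λ.0 (λ.(λ.λ.0) 0)) (λ.λ.1 0)
  →1  (λ.λ.1 0) (λ.(λ.λ.0) 0)
  →2  λ.(λ.(λ.λ.0) 0) 0
  →3  λ.(λ.λ.0) 0
  →4  λ.λ.0

Term B:
  start: (λ.0) ((λ.0) ((λ.0) (λ.λ.0)))
  →1  (λ.0) ((λ.0) (λ.λ.0))
  →2  (λ.0) (λ.λ.0)
  →3  λ.λ.0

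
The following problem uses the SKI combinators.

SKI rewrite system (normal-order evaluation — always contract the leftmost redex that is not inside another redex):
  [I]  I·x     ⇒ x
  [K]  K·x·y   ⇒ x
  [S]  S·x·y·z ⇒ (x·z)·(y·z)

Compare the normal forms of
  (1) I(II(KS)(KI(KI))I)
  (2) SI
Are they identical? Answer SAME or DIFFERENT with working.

Term A:
  start: I(II(KS)(KI(KI))I)
  step 1: II(KS)(KI(KI))I
  step 2: I(KS)(KI(KI))I
  step 3: KS(KI(KI))I
  step 4: SI

Term B:
  start: SI

Answer: SAME — A ⇓ SI, B ⇓ SI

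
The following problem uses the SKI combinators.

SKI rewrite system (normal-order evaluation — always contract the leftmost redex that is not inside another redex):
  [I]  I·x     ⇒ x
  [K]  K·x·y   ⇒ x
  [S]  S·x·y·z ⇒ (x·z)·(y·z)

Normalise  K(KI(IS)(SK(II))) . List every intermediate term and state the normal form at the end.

  start: K(KI(IS)(SK(II)))
  [1] K(I(SK(II)))
  [2] K(SK(II))
  [3] K(SKI)

Answer: normal form = K(SKI)  (in 3 steps)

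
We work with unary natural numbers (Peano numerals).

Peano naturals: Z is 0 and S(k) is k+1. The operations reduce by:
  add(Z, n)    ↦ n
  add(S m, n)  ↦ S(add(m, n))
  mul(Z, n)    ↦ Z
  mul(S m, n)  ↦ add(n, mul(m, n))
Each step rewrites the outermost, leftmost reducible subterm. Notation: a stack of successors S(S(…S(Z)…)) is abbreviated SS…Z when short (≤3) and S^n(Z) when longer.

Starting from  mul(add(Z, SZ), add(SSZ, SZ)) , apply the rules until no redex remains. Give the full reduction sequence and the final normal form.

  start: mul(add(Z, SZ), add(SSZ, SZ))
  →1  mul(SZ, add(SSZ, SZ))
  →2  add(add(SSZ, SZ), mul(Z, add(SSZ, SZ)))
  →3  add(S(add(SZ, SZ)), mul(Z, add(SSZ, SZ)))
  →4  S(add(add(SZ, SZ), mul(Z, add(SSZ, SZ))))
  →5  S(add(S(add(Z, SZ)), mul(Z, add(SSZ, SZ))))
  →6  S(S(add(add(Z, SZ), mul(Z, add(SSZ, SZ)))))
  →7  S(S(add(SZ, mul(Z, add(SSZ, SZ)))))
  →8  S(S(S(add(Z, mul(Z, add(SSZ, SZ))))))
  →9  S(S(S(mul(Z, add(SSZ, SZ)))))
  →10  SSSZ

Answer: normal form = SSSZ  (in 10 steps)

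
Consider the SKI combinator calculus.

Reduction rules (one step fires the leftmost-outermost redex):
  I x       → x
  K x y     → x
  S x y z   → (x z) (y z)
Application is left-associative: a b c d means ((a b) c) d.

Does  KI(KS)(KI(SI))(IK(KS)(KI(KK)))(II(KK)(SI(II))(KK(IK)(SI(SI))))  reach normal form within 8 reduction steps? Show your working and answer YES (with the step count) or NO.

Answer: YES — reaches normal form S in 7 ≤ 8 steps

Working:
  start: KI(KS)(KI(SI))(IK(KS)(KI(KK)))(II(KK)(SI(II))(KK(IK)(SI(SI))))
  step 1: I(KI(SI))(IK(KS)(KI(KK)))(II(KK)(SI(II))(KK(IK)(SI(SI))))
  step 2: KI(SI)(IK(KS)(KI(KK)))(II(KK)(SI(II))(KK(IK)(SI(SI))))
  step 3: I(IK(KS)(KI(KK)))(II(KK)(SI(II))(KK(IK)(SI(SI))))
  step 4: IK(KS)(KI(KK))(II(KK)(SI(II))(KK(IK)(SI(SI))))
  step 5: K(KS)(KI(KK))(II(KK)(SI(II))(KK(IK)(SI(SI))))
  step 6: KS(II(KK)(SI(II))(KK(IK)(SI(SI))))
  step 7: S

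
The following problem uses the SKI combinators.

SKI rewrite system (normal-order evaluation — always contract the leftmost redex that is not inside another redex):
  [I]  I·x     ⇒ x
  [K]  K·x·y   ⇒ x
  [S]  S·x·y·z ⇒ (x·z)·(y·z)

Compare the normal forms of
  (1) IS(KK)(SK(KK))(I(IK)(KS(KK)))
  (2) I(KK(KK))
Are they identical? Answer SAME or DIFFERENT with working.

Answer: DIFFERENT — A ⇓ K(KS), B ⇓ K

Working:
Term A:
  start: IS(KK)(SK(KK))(I(IK)(KS(KK)))
  →1  S(KK)(SK(KK))(I(IK)(KS(KK)))
  →2  KK(I(IK)(KS(KK)))(SK(KK)(I(IK)(KS(KK))))
  →3  K(SK(KK)(I(IK)(KS(KK))))
  →4  K(K(I(IK)(KS(KK)))(KK(I(IK)(KS(KK)))))
  →5  K(I(IK)(KS(KK)))
  →6  K(IK(KS(KK)))
  →7  K(K(KS(KK)))
  →8  K(KS)

Term B:
  start: I(KK(KK))
  →1  KK(KK)
  →2  K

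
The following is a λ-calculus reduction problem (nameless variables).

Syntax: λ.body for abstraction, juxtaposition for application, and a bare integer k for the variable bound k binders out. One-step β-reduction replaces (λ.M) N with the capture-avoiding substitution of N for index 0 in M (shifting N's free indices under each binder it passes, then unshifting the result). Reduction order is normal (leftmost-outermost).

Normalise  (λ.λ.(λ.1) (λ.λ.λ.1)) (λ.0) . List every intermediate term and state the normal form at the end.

Answer: normal form = λ.0  (in 2 steps)

Working:
  start: (λ.λ.(λ.1) (λ.λ.λ.1)) (λ.0)
  →1  λ.(λ.1) (λ.λ.λ.1)
  →2  λ.0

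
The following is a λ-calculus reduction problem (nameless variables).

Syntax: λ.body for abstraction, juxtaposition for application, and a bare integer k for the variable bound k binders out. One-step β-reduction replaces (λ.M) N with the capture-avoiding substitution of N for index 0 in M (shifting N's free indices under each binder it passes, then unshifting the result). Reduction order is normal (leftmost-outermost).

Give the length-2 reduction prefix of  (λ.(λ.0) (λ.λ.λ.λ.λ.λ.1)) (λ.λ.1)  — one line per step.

Answer: after 2 steps: λ.λ.λ.λ.λ.λ.1

Derivation:
  start: (λ.(λ.0) (λ.λ.λ.λ.λ.λ.1)) (λ.λ.1)
  [1] (λ.0) (λ.λ.λ.λ.λ.λ.1)
  [2] λ.λ.λ.λ.λ.λ.1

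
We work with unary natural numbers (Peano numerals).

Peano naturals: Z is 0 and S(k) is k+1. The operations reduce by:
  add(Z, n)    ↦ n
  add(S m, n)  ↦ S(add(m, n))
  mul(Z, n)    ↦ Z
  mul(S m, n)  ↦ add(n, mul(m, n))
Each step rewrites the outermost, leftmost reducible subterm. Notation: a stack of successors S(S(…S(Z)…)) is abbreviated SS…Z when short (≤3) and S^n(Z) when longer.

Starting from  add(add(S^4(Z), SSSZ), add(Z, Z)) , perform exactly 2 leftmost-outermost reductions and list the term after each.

  start: add(add(S^4(Z), SSSZ), add(Z, Z))
  step 1: add(S(add(SSSZ, SSSZ)), add(Z, Z))
  step 2: S(add(add(SSSZ, SSSZ), add(Z, Z)))

Answer: after 2 steps: S(add(add(SSSZ, SSSZ), add(Z, Z)))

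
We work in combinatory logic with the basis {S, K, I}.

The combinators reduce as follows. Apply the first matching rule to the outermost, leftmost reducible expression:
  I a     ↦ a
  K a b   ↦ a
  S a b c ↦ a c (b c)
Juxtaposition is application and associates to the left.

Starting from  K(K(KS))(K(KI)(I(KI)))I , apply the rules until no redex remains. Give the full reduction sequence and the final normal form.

  start: K(K(KS))(K(KI)(I(KI)))I
  step 1: K(KS)I
  step 2: KS

Answer: normal form = KS  (in 2 steps)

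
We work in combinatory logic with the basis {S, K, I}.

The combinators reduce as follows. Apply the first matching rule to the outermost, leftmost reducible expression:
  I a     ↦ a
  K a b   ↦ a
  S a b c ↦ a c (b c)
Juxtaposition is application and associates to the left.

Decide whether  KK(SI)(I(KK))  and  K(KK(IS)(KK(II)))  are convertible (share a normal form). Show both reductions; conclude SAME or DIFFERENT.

Term A:
  start: KK(SI)(I(KK))
  step 1: K(I(KK))
  step 2: K(KK)

Term B:
  start: K(KK(IS)(KK(II)))
  step 1: K(K(KK(II)))
  step 2: K(KK)

Answer: SAME — A ⇓ K(KK), B ⇓ K(KK)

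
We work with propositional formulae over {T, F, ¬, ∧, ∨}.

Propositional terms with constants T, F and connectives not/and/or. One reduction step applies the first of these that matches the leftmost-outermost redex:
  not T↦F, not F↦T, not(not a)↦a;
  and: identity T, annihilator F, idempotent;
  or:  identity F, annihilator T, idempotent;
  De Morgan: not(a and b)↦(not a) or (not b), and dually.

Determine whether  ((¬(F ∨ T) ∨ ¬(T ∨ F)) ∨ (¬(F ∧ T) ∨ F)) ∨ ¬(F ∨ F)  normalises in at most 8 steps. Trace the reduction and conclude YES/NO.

  start: ((¬(F ∨ T) ∨ ¬(T ∨ F)) ∨ (¬(F ∧ T) ∨ F)) ∨ ¬(F ∨ F)
  [1] (((¬F ∧ ¬T) ∨ ¬(T ∨ F)) ∨ (¬(F ∧ T) ∨ F)) ∨ ¬(F ∨ F)
  [2] (((T ∧ ¬T) ∨ ¬(T ∨ F)) ∨ (¬(F ∧ T) ∨ F)) ∨ ¬(F ∨ F)
  [3] ((¬T ∨ ¬(T ∨ F)) ∨ (¬(F ∧ T) ∨ F)) ∨ ¬(F ∨ F)
  [4] ((F ∨ ¬(T ∨ F)) ∨ (¬(F ∧ T) ∨ F)) ∨ ¬(F ∨ F)
  [5] (¬(T ∨ F) ∨ (¬(F ∧ T) ∨ F)) ∨ ¬(F ∨ F)
  [6] ((¬T ∧ ¬F) ∨ (¬(F ∧ T) ∨ F)) ∨ ¬(F ∨ F)
  [7] ((F ∧ ¬F) ∨ (¬(F ∧ T) ∨ F)) ∨ ¬(F ∨ F)
  [8] (F ∨ (¬(F ∧ T) ∨ F)) ∨ ¬(F ∨ F)

Answer: NO — after 8 steps the term is (F ∨ (¬(F ∧ T) ∨ F)) ∨ ¬(F ∨ F), not yet normal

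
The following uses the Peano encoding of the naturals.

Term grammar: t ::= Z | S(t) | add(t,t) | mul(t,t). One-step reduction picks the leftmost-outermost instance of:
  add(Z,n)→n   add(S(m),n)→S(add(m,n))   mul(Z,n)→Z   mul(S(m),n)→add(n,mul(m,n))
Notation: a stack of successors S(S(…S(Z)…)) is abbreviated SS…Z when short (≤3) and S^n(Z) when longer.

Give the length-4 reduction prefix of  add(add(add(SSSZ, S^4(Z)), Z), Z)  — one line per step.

  start: add(add(add(SSSZ, S^4(Z)), Z), Z)
  [1] add(add(S(add(SSZ, S^4(Z))), Z), Z)
  [2] add(S(add(add(SSZ, S^4(Z)), Z)), Z)
  [3] S(add(add(add(SSZ, S^4(Z)), Z), Z))
  [4] S(add(add(S(add(SZ, S^4(Z))), Z), Z))

Answer: after 4 steps: S(add(add(S(add(SZ, S^4(Z))), Z), Z))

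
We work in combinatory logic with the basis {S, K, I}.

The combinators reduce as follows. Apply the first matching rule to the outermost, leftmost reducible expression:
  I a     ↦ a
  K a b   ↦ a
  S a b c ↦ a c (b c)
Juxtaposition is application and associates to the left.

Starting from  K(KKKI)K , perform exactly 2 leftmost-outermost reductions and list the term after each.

  start: K(KKKI)K
  [1] KKKI
  [2] KI

Answer: after 2 steps: KI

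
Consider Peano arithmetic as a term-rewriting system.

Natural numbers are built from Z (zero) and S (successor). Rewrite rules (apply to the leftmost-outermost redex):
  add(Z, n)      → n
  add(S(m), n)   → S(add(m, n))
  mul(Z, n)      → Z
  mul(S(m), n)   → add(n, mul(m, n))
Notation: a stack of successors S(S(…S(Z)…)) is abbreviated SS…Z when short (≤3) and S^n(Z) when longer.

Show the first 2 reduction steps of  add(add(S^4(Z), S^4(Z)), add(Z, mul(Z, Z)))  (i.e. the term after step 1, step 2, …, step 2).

  start: add(add(S^4(Z), S^4(Z)), add(Z, mul(Z, Z)))
  step 1: add(S(add(SSSZ, S^4(Z))), add(Z, mul(Z, Z)))
  step 2: S(add(add(SSSZ, S^4(Z)), add(Z, mul(Z, Z))))

Answer: after 2 steps: S(add(add(SSSZ, S^4(Z)), add(Z, mul(Z, Z))))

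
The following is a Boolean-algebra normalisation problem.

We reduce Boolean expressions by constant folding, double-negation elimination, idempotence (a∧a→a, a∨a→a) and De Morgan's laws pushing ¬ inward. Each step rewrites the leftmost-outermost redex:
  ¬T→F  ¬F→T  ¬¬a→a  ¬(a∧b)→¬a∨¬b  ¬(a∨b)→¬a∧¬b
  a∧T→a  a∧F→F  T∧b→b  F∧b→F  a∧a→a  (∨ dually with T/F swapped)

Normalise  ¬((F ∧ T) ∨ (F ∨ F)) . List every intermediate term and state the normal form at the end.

  start: ¬((F ∧ T) ∨ (F ∨ F))
  [1] ¬(F ∧ T) ∧ ¬(F ∨ F)
  [2] (¬F ∨ ¬T) ∧ ¬(F ∨ F)
  [3] (T ∨ ¬T) ∧ ¬(F ∨ F)
  [4] T ∧ ¬(F ∨ F)
  [5] ¬(F ∨ F)
  [6] ¬F ∧ ¬F
  [7] ¬F
  [8] T

Answer: normal form = T  (in 8 steps)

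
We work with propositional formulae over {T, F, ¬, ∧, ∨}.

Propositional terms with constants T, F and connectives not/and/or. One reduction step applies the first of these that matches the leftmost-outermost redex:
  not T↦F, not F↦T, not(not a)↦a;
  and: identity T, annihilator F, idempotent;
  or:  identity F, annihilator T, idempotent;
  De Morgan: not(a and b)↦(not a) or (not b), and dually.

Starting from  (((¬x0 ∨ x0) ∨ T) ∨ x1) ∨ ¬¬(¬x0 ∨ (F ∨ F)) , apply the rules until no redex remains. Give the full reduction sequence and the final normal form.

  start: (((¬x0 ∨ x0) ∨ T) ∨ x1) ∨ ¬¬(¬x0 ∨ (F ∨ F))
  step 1: (T ∨ x1) ∨ ¬¬(¬x0 ∨ (F ∨ F))
  step 2: T ∨ ¬¬(¬x0 ∨ (F ∨ F))
  step 3: T

Answer: normal form = T  (in 3 steps)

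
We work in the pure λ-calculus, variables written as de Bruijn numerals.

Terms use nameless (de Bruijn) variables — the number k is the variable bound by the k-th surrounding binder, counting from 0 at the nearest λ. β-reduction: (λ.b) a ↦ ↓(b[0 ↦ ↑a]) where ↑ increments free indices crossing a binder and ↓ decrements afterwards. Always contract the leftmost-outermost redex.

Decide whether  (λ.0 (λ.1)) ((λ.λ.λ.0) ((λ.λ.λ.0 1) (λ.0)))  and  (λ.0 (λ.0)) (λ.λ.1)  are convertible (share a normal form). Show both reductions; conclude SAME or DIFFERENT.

Term A:
  start: (λ.0 (λ.1)) ((λ.λ.λ.0) ((λ.λ.λ.0 1) (λ.0)))
  step 1: (λ.λ.λ.0) ((λ.λ.λ.0 1) (λ.0)) (λ.(λ.λ.λ.0) ((λ.λ.λ.0 1) (λ.0)))
  step 2: (λ.λ.0) (λ.(λ.λ.λ.0) ((λ.λ.λ.0 1) (λ.0)))
  step 3: λ.0

Term B:
  start: (λ.0 (λ.0)) (λ.λ.1)
  step 1: (λ.λ.1) (λ.0)
  step 2: λ.λ.0

Answer: DIFFERENT — A ⇓ λ.0, B ⇓ λ.λ.0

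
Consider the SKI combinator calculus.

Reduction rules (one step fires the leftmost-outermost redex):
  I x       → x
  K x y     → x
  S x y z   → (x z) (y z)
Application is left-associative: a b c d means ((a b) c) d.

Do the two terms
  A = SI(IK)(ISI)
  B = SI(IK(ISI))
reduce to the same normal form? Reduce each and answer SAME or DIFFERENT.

Answer: SAME — A ⇓ SI(K(SI)), B ⇓ SI(K(SI))

Derivation:
Term A:
  start: SI(IK)(ISI)
  step 1: I(ISI)(IK(ISI))
  step 2: ISI(IK(ISI))
  step 3: SI(IK(ISI))
  step 4: SI(K(ISI))
  step 5: SI(K(SI))

Term B:
  start: SI(IK(ISI))
  step 1: SI(K(ISI))
  step 2: SI(K(SI))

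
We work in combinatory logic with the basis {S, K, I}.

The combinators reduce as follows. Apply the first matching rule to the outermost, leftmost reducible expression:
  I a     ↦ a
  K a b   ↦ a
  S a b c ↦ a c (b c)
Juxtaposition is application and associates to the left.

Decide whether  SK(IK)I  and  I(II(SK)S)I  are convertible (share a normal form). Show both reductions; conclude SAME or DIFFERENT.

Term A:
  start: SK(IK)I
  [1] KI(IKI)
  [2] I

Term B:
  start: I(II(SK)S)I
  [1] II(SK)SI
  [2] I(SK)SI
  [3] SKSI
  [4] KI(SI)
  [5] I

Answer: SAME — A ⇓ I, B ⇓ I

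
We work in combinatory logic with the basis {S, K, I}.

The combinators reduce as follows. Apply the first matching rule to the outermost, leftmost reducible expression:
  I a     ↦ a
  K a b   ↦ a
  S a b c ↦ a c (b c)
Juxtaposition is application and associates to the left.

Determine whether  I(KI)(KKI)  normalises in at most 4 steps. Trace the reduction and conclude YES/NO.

  start: I(KI)(KKI)
  step 1: KI(KKI)
  step 2: I

Answer: YES — reaches normal form I in 2 ≤ 4 steps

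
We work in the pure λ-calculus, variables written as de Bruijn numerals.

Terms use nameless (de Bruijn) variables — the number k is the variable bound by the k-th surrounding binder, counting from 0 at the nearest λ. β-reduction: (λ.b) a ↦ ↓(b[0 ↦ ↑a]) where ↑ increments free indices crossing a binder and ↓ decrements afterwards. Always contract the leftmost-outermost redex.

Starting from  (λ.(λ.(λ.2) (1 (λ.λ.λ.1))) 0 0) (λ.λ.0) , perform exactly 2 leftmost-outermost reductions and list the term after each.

Answer: after 2 steps: (λ.λ.λ.0) ((λ.λ.0) (λ.λ.λ.1)) (λ.λ.0)

Derivation:
  start: (λ.(λ.(λ.2) (1 (λ.λ.λ.1))) 0 0) (λ.λ.0)
  [1] (λ.(λ.λ.λ.0) ((λ.λ.0) (λ.λ.λ.1))) (λ.λ.0) (λ.λ.0)
  [2] (λ.λ.λ.0) ((λ.λ.0) (λ.λ.λ.1)) (λ.λ.0)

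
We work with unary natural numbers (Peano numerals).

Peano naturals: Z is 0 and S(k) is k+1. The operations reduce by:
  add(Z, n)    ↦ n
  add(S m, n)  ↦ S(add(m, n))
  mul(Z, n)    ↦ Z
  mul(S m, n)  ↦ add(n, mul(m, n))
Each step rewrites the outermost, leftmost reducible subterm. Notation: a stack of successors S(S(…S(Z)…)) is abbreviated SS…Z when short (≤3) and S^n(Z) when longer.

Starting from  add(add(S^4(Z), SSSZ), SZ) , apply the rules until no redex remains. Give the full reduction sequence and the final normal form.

  start: add(add(S^4(Z), SSSZ), SZ)
  →1  add(S(add(SSSZ, SSSZ)), SZ)
  →2  S(add(add(SSSZ, SSSZ), SZ))
  →3  S(add(S(add(SSZ, SSSZ)), SZ))
  →4  S(S(add(add(SSZ, SSSZ), SZ)))
  →5  S(S(add(S(add(SZ, SSSZ)), SZ)))
  →6  S(S(S(add(add(SZ, SSSZ), SZ))))
  →7  S(S(S(add(S(add(Z, SSSZ)), SZ))))
  →8  S(S(S(S(add(add(Z, SSSZ), SZ)))))
  →9  S(S(S(S(add(SSSZ, SZ)))))
  →10  S(S(S(S(S(add(SSZ, SZ))))))
  →11  S(S(S(S(S(S(add(SZ, SZ)))))))
  →12  S(S(S(S(S(S(S(add(Z, SZ))))))))
  →13  S^8(Z)

Answer: normal form = S^8(Z)  (in 13 steps)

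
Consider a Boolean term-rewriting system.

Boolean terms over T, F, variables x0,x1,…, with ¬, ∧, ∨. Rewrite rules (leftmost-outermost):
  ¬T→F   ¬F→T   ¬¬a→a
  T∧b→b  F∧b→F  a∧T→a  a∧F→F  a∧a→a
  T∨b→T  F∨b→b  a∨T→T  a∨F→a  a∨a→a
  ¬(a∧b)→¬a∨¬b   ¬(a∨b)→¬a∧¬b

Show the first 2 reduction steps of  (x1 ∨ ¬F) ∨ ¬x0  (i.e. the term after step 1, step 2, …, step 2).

Answer: after 2 steps: T ∨ ¬x0

Working:
  start: (x1 ∨ ¬F) ∨ ¬x0
  →1  (x1 ∨ T) ∨ ¬x0
  →2  T ∨ ¬x0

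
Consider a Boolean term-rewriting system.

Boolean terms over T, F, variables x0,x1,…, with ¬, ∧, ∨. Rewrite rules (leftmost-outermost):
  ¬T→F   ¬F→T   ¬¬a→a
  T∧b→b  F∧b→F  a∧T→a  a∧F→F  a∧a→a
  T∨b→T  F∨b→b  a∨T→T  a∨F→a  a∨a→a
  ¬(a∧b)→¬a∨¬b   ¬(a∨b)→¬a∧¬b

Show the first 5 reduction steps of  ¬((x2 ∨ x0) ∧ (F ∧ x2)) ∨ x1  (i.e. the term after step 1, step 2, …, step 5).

  start: ¬((x2 ∨ x0) ∧ (F ∧ x2)) ∨ x1
  →1  (¬(x2 ∨ x0) ∨ ¬(F ∧ x2)) ∨ x1
  →2  ((¬x2 ∧ ¬x0) ∨ ¬(F ∧ x2)) ∨ x1
  →3  ((¬x2 ∧ ¬x0) ∨ (¬F ∨ ¬x2)) ∨ x1
  →4  ((¬x2 ∧ ¬x0) ∨ (T ∨ ¬x2)) ∨ x1
  →5  ((¬x2 ∧ ¬x0) ∨ T) ∨ x1

Answer: after 5 steps: ((¬x2 ∧ ¬x0) ∨ T) ∨ x1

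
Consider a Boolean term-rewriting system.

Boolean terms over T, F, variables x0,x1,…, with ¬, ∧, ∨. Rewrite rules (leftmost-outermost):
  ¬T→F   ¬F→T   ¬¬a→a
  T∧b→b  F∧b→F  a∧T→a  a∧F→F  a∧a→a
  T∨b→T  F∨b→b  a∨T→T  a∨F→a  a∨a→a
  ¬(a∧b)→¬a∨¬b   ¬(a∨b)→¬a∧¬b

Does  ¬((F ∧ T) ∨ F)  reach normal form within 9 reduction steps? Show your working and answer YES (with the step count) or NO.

  start: ¬((F ∧ T) ∨ F)
  [1] ¬(F ∧ T) ∧ ¬F
  [2] (¬F ∨ ¬T) ∧ ¬F
  [3] (T ∨ ¬T) ∧ ¬F
  [4] T ∧ ¬F
  [5] ¬F
  [6] T

Answer: YES — reaches normal form T in 6 ≤ 9 steps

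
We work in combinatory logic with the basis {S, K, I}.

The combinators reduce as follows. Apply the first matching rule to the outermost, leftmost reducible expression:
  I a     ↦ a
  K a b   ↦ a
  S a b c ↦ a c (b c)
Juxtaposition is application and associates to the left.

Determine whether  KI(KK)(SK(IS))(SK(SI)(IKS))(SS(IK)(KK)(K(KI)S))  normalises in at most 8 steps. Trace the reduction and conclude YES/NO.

Answer: YES — reaches normal form S in 8 ≤ 8 steps

Reduction:
  start: KI(KK)(SK(IS))(SK(SI)(IKS))(SS(IK)(KK)(K(KI)S))
  step 1: I(SK(IS))(SK(SI)(IKS))(SS(IK)(KK)(K(KI)S))
  step 2: SK(IS)(SK(SI)(IKS))(SS(IK)(KK)(K(KI)S))
  step 3: K(SK(SI)(IKS))(IS(SK(SI)(IKS)))(SS(IK)(KK)(K(KI)S))
  step 4: SK(SI)(IKS)(SS(IK)(KK)(K(KI)S))
  step 5: K(IKS)(SI(IKS))(SS(IK)(KK)(K(KI)S))
  step 6: IKS(SS(IK)(KK)(K(KI)S))
  step 7: KS(SS(IK)(KK)(K(KI)S))
  step 8: S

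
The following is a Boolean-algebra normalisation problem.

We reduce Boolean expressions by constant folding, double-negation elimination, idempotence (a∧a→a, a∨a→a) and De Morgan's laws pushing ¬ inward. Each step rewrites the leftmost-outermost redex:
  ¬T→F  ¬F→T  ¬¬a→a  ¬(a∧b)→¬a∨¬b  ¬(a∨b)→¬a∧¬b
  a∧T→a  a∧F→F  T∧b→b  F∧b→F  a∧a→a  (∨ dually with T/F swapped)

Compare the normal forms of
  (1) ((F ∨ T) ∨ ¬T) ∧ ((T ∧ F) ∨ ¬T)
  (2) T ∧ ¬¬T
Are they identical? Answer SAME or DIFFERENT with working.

Term A:
  start: ((F ∨ T) ∨ ¬T) ∧ ((T ∧ F) ∨ ¬T)
  step 1: (T ∨ ¬T) ∧ ((T ∧ F) ∨ ¬T)
  step 2: T ∧ ((T ∧ F) ∨ ¬T)
  step 3: (T ∧ F) ∨ ¬T
  step 4: F ∨ ¬T
  step 5: ¬T
  step 6: F

Term B:
  start: T ∧ ¬¬T
  step 1: ¬¬T
  step 2: T

Answer: DIFFERENT — A ⇓ F, B ⇓ T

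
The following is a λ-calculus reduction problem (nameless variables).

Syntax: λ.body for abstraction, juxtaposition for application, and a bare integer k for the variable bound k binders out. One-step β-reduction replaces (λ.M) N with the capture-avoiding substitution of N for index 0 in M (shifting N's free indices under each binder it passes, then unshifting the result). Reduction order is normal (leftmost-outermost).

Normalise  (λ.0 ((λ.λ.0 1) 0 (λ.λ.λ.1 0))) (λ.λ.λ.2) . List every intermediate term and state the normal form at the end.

Answer: normal form = λ.λ.λ.λ.1 0  (in 5 steps)

Working:
  start: (λ.0 ((λ.λ.0 1) 0 (λ.λ.λ.1 0))) (λ.λ.λ.2)
  [1] (λ.λ.λ.2) ((λ.λ.0 1) (λ.λ.λ.2) (λ.λ.λ.1 0))
  [2] λ.λ.(λ.λ.0 1) (λ.λ.λ.2) (λ.λ.λ.1 0)
  [3] λ.λ.(λ.0 (λ.λ.λ.2)) (λ.λ.λ.1 0)
  [4] λ.λ.(λ.λ.λ.1 0) (λ.λ.λ.2)
  [5] λ.λ.λ.λ.1 0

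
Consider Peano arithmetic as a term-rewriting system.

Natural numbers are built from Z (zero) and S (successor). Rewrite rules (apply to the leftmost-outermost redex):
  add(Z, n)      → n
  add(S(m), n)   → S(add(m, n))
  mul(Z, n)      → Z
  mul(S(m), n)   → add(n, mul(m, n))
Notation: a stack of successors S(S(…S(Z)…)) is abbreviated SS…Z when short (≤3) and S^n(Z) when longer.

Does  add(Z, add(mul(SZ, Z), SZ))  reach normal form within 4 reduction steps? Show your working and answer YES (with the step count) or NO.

Answer: NO — after 4 steps the term is add(Z, SZ), not yet normal

Derivation:
  start: add(Z, add(mul(SZ, Z), SZ))
  step 1: add(mul(SZ, Z), SZ)
  step 2: add(add(Z, mul(Z, Z)), SZ)
  step 3: add(mul(Z, Z), SZ)
  step 4: add(Z, SZ)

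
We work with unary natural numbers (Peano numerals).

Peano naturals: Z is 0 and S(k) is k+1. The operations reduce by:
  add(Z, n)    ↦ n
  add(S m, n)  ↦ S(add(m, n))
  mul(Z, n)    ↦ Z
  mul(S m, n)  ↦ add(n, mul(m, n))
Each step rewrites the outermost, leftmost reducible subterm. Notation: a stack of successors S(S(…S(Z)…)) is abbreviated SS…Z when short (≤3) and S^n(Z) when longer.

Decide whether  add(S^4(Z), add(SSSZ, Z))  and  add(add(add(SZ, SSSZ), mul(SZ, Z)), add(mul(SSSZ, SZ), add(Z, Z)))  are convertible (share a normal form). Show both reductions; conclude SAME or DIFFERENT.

Answer: SAME — A ⇓ S^7(Z), B ⇓ S^7(Z)

Derivation:
Term A:
  start: add(S^4(Z), add(SSSZ, Z))
  →1  S(add(SSSZ, add(SSSZ, Z)))
  →2  S(S(add(SSZ, add(SSSZ, Z))))
  →3  S(S(S(add(SZ, add(SSSZ, Z)))))
  →4  S(S(S(S(add(Z, add(SSSZ, Z))))))
  →5  S(S(S(S(add(SSSZ, Z)))))
  →6  S(S(S(S(S(add(SSZ, Z))))))
  →7  S(S(S(S(S(S(add(SZ, Z)))))))
  →8  S(S(S(S(S(S(S(add(Z, Z))))))))
  →9  S^7(Z)

Term B:
  start: add(add(add(SZ, SSSZ), mul(SZ, Z)), add(mul(SSSZ, SZ), add(Z, Z)))
  →1  add(add(S(add(Z, SSSZ)), mul(SZ, Z)), add(mul(SSSZ, SZ), add(Z, Z)))
  →2  add(S(add(add(Z, SSSZ), mul(SZ, Z))), add(mul(SSSZ, SZ), add(Z, Z)))
  →3  S(add(add(add(Z, SSSZ), mul(SZ, Z)), add(mul(SSSZ, SZ), add(Z, Z))))
  →4  S(add(add(SSSZ, mul(SZ, Z)), add(mul(SSSZ, SZ), add(Z, Z))))
  →5  S(add(S(add(SSZ, mul(SZ, Z))), add(mul(SSSZ, SZ), add(Z, Z))))
  →6  S(S(add(add(SSZ, mul(SZ, Z)), add(mul(SSSZ, SZ), add(Z, Z)))))
  →7  S(S(add(S(add(SZ, mul(SZ, Z))), add(mul(SSSZ, SZ), add(Z, Z)))))
  →8  S(S(S(add(add(SZ, mul(SZ, Z)), add(mul(SSSZ, SZ), add(Z, Z))))))
  →9  S(S(S(add(S(add(Z, mul(SZ, Z))), add(mul(SSSZ, SZ), add(Z, Z))))))
  →10  S(S(S(S(add(add(Z, mul(SZ, Z)), add(mul(SSSZ, SZ), add(Z, Z)))))))
  →11  S(S(S(S(add(mul(SZ, Z), add(mul(SSSZ, SZ), add(Z, Z)))))))
  →12  S(S(S(S(add(add(Z, mul(Z, Z)), add(mul(SSSZ, SZ), add(Z, Z)))))))
  →13  S(S(S(S(add(mul(Z, Z), add(mul(SSSZ, SZ), add(Z, Z)))))))
  →14  S(S(S(S(add(Z, add(mul(SSSZ, SZ), add(Z, Z)))))))
  →15  S(S(S(S(add(mul(SSSZ, SZ), add(Z, Z))))))
  →16  S(S(S(S(add(add(SZ, mul(SSZ, SZ)), add(Z, Z))))))
  →17  S(S(S(S(add(S(add(Z, mul(SSZ, SZ))), add(Z, Z))))))
  →18  S(S(S(S(S(add(add(Z, mul(SSZ, SZ)), add(Z, Z)))))))
  →19  S(S(S(S(S(add(mul(SSZ, SZ), add(Z, Z)))))))
  →20  S(S(S(S(S(add(add(SZ, mul(SZ, SZ)), add(Z, Z)))))))
  →21  S(S(S(S(S(add(S(add(Z, mul(SZ, SZ))), add(Z, Z)))))))
  →22  S(S(S(S(S(S(add(add(Z, mul(SZ, SZ)), add(Z, Z))))))))
  →23  S(S(S(S(S(S(add(mul(SZ, SZ), add(Z, Z))))))))
  →24  S(S(S(S(S(S(add(add(SZ, mul(Z, SZ)), add(Z, Z))))))))
  →25  S(S(S(S(S(S(add(S(add(Z, mul(Z, SZ))), add(Z, Z))))))))
  →26  S(S(S(S(S(S(S(add(add(Z, mul(Z, SZ)), add(Z, Z)))))))))
  →27  S(S(S(S(S(S(S(add(mul(Z, SZ), add(Z, Z)))))))))
  →28  S(S(S(S(S(S(S(add(Z, add(Z, Z)))))))))
  →29  S(S(S(S(S(S(S(add(Z, Z))))))))
  →30  S^7(Z)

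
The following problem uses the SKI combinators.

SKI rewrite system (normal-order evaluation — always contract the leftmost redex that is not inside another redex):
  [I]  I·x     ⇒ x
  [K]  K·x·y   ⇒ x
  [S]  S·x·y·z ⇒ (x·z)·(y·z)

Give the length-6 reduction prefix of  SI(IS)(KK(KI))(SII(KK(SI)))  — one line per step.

  start: SI(IS)(KK(KI))(SII(KK(SI)))
  [1] I(KK(KI))(IS(KK(KI)))(SII(KK(SI)))
  [2] KK(KI)(IS(KK(KI)))(SII(KK(SI)))
  [3] K(IS(KK(KI)))(SII(KK(SI)))
  [4] IS(KK(KI))
  [5] S(KK(KI))
  [6] SK

Answer: after 6 steps: SK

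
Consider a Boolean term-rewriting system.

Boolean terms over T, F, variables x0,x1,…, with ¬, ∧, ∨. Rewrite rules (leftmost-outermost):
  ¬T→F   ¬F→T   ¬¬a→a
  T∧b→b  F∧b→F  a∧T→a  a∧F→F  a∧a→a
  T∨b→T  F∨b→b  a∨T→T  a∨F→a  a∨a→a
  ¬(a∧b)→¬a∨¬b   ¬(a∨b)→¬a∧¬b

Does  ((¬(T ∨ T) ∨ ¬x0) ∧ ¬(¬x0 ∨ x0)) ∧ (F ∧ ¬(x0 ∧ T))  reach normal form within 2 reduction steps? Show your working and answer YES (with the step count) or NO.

  start: ((¬(T ∨ T) ∨ ¬x0) ∧ ¬(¬x0 ∨ x0)) ∧ (F ∧ ¬(x0 ∧ T))
  step 1: (((¬T ∧ ¬T) ∨ ¬x0) ∧ ¬(¬x0 ∨ x0)) ∧ (F ∧ ¬(x0 ∧ T))
  step 2: ((¬T ∨ ¬x0) ∧ ¬(¬x0 ∨ x0)) ∧ (F ∧ ¬(x0 ∧ T))

Answer: NO — after 2 steps the term is ((¬T ∨ ¬x0) ∧ ¬(¬x0 ∨ x0)) ∧ (F ∧ ¬(x0 ∧ T)), not yet normal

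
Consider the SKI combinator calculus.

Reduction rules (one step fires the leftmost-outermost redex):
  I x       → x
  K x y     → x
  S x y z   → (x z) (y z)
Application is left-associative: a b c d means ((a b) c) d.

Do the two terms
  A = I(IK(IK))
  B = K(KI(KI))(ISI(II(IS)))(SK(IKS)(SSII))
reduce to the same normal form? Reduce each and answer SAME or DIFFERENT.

Term A:
  start: I(IK(IK))
  →1  IK(IK)
  →2  K(IK)
  →3  KK

Term B:
  start: K(KI(KI))(ISI(II(IS)))(SK(IKS)(SSII))
  →1  KI(KI)(SK(IKS)(SSII))
  →2  I(SK(IKS)(SSII))
  →3  SK(IKS)(SSII)
  →4  K(SSII)(IKS(SSII))
  →5  SSII
  →6  SI(II)
  →7  SII

Answer: DIFFERENT — A ⇓ KK, B ⇓ SII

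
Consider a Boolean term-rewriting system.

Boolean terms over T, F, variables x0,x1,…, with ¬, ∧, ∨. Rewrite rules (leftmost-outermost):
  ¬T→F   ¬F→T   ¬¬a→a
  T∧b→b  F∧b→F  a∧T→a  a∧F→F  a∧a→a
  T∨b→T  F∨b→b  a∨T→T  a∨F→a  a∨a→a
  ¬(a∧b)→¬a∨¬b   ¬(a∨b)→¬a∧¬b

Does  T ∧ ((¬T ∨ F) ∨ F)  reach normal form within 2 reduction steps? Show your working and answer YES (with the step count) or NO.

Answer: NO — after 2 steps the term is ¬T ∨ F, not yet normal

Derivation:
  start: T ∧ ((¬T ∨ F) ∨ F)
  [1] (¬T ∨ F) ∨ F
  [2] ¬T ∨ F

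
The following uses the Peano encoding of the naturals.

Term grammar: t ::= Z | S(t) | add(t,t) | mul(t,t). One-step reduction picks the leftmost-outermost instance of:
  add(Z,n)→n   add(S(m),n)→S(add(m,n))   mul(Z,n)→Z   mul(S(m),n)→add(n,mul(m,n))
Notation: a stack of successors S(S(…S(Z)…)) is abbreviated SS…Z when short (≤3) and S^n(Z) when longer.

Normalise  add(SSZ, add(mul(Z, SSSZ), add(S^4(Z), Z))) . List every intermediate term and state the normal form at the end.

  start: add(SSZ, add(mul(Z, SSSZ), add(S^4(Z), Z)))
  step 1: S(add(SZ, add(mul(Z, SSSZ), add(S^4(Z), Z))))
  step 2: S(S(add(Z, add(mul(Z, SSSZ), add(S^4(Z), Z)))))
  step 3: S(S(add(mul(Z, SSSZ), add(S^4(Z), Z))))
  step 4: S(S(add(Z, add(S^4(Z), Z))))
  step 5: S(S(add(S^4(Z), Z)))
  step 6: S(S(S(add(SSSZ, Z))))
  step 7: S(S(S(S(add(SSZ, Z)))))
  step 8: S(S(S(S(S(add(SZ, Z))))))
  step 9: S(S(S(S(S(S(add(Z, Z)))))))
  step 10: S^6(Z)

Answer: normal form = S^6(Z)  (in 10 steps)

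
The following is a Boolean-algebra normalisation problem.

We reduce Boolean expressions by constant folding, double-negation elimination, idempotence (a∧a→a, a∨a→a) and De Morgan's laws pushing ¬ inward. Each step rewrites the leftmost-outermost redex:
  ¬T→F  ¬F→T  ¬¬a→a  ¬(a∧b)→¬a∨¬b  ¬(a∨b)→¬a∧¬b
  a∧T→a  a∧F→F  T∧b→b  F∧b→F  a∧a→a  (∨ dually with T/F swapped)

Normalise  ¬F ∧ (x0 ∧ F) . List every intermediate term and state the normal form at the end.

Answer: normal form = F  (in 3 steps)

Reduction:
  start: ¬F ∧ (x0 ∧ F)
  [1] T ∧ (x0 ∧ F)
  [2] x0 ∧ F
  [3] F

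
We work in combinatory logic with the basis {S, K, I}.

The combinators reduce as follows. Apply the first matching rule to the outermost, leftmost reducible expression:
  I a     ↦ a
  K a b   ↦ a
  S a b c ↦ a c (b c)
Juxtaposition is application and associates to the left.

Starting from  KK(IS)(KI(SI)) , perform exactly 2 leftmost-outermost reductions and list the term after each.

  start: KK(IS)(KI(SI))
  step 1: K(KI(SI))
  step 2: KI

Answer: after 2 steps: KI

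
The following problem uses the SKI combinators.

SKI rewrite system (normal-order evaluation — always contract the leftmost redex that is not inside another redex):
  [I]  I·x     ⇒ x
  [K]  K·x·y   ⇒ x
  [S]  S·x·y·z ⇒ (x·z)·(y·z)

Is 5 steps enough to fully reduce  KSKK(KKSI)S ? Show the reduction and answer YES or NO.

Answer: YES — reaches normal form S in 3 ≤ 5 steps

Derivation:
  start: KSKK(KKSI)S
  step 1: SK(KKSI)S
  step 2: KS(KKSIS)
  step 3: S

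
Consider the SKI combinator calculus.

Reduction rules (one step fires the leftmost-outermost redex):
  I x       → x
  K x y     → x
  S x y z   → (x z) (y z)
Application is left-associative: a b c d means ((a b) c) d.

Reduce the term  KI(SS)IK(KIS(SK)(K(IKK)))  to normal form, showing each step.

Answer: normal form = K(SK(K(KK)))  (in 6 steps)

Derivation:
  start: KI(SS)IK(KIS(SK)(K(IKK)))
  step 1: IIK(KIS(SK)(K(IKK)))
  step 2: IK(KIS(SK)(K(IKK)))
  step 3: K(KIS(SK)(K(IKK)))
  step 4: K(I(SK)(K(IKK)))
  step 5: K(SK(K(IKK)))
  step 6: K(SK(K(KK)))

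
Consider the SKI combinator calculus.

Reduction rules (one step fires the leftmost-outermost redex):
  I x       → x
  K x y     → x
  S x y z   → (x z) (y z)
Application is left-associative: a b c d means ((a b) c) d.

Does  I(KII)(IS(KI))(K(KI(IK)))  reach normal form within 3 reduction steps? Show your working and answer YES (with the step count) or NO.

  start: I(KII)(IS(KI))(K(KI(IK)))
  [1] KII(IS(KI))(K(KI(IK)))
  [2] I(IS(KI))(K(KI(IK)))
  [3] IS(KI)(K(KI(IK)))

Answer: NO — after 3 steps the term is IS(KI)(K(KI(IK))), not yet normal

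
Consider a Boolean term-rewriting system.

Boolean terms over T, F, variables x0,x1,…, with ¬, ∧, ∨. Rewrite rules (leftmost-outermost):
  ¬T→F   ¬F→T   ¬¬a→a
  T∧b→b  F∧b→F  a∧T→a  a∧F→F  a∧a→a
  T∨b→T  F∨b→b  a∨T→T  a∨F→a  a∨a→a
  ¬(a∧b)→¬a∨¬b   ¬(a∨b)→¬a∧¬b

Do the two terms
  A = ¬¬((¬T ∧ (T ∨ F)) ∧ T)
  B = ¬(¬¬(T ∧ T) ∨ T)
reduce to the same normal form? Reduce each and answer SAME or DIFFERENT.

Answer: SAME — A ⇓ F, B ⇓ F

Reduction:
Term A:
  start: ¬¬((¬T ∧ (T ∨ F)) ∧ T)
  step 1: (¬T ∧ (T ∨ F)) ∧ T
  step 2: ¬T ∧ (T ∨ F)
  step 3: F ∧ (T ∨ F)
  step 4: F

Term B:
  start: ¬(¬¬(T ∧ T) ∨ T)
  step 1: ¬¬¬(T ∧ T) ∧ ¬T
  step 2: ¬(T ∧ T) ∧ ¬T
  step 3: (¬T ∨ ¬T) ∧ ¬T
  step 4: ¬T ∧ ¬T
  step 5: ¬T
  step 6: F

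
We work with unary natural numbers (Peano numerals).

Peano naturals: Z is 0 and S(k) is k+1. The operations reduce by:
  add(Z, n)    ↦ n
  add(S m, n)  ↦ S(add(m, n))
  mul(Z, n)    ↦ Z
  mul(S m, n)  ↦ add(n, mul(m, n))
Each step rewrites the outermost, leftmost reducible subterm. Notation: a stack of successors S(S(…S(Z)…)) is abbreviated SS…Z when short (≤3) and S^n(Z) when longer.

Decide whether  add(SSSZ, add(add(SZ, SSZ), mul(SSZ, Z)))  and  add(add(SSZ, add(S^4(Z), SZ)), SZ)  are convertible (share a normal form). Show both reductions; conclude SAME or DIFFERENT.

Term A:
  start: add(SSSZ, add(add(SZ, SSZ), mul(SSZ, Z)))
  [1] S(add(SSZ, add(add(SZ, SSZ), mul(SSZ, Z))))
  [2] S(S(add(SZ, add(add(SZ, SSZ), mul(SSZ, Z)))))
  [3] S(S(S(add(Z, add(add(SZ, SSZ), mul(SSZ, Z))))))
  [4] S(S(S(add(add(SZ, SSZ), mul(SSZ, Z)))))
  [5] S(S(S(add(S(add(Z, SSZ)), mul(SSZ, Z)))))
  [6] S(S(S(S(add(add(Z, SSZ), mul(SSZ, Z))))))
  [7] S(S(S(S(add(SSZ, mul(SSZ, Z))))))
  [8] S(S(S(S(S(add(SZ, mul(SSZ, Z)))))))
  [9] S(S(S(S(S(S(add(Z, mul(SSZ, Z))))))))
  [10] S(S(S(S(S(S(mul(SSZ, Z)))))))
  [11] S(S(S(S(S(S(add(Z, mul(SZ, Z))))))))
  [12] S(S(S(S(S(S(mul(SZ, Z)))))))
  [13] S(S(S(S(S(S(add(Z, mul(Z, Z))))))))
  [14] S(S(S(S(S(S(mul(Z, Z)))))))
  [15] S^6(Z)

Term B:
  start: add(add(SSZ, add(S^4(Z), SZ)), SZ)
  [1] add(S(add(SZ, add(S^4(Z), SZ))), SZ)
  [2] S(add(add(SZ, add(S^4(Z), SZ)), SZ))
  [3] S(add(S(add(Z, add(S^4(Z), SZ))), SZ))
  [4] S(S(add(add(Z, add(S^4(Z), SZ)), SZ)))
  [5] S(S(add(add(S^4(Z), SZ), SZ)))
  [6] S(S(add(S(add(SSSZ, SZ)), SZ)))
  [7] S(S(S(add(add(SSSZ, SZ), SZ))))
  [8] S(S(S(add(S(add(SSZ, SZ)), SZ))))
  [9] S(S(S(S(add(add(SSZ, SZ), SZ)))))
  [10] S(S(S(S(add(S(add(SZ, SZ)), SZ)))))
  [11] S(S(S(S(S(add(add(SZ, SZ), SZ))))))
  [12] S(S(S(S(S(add(S(add(Z, SZ)), SZ))))))
  [13] S(S(S(S(S(S(add(add(Z, SZ), SZ)))))))
  [14] S(S(S(S(S(S(add(SZ, SZ)))))))
  [15] S(S(S(S(S(S(S(add(Z, SZ))))))))
  [16] S^8(Z)

Answer: DIFFERENT — A ⇓ S^6(Z), B ⇓ S^8(Z)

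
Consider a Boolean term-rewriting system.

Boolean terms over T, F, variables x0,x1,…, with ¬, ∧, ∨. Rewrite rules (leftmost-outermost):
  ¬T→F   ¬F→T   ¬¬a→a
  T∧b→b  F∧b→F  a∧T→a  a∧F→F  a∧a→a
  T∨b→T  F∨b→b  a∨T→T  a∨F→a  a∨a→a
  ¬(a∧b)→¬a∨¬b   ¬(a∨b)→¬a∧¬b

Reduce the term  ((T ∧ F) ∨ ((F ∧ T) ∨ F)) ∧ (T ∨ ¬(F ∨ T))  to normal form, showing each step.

  start: ((T ∧ F) ∨ ((F ∧ T) ∨ F)) ∧ (T ∨ ¬(F ∨ T))
  →1  (F ∨ ((F ∧ T) ∨ F)) ∧ (T ∨ ¬(F ∨ T))
  →2  ((F ∧ T) ∨ F) ∧ (T ∨ ¬(F ∨ T))
  →3  (F ∧ T) ∧ (T ∨ ¬(F ∨ T))
  →4  F ∧ (T ∨ ¬(F ∨ T))
  →5  F

Answer: normal form = F  (in 5 steps)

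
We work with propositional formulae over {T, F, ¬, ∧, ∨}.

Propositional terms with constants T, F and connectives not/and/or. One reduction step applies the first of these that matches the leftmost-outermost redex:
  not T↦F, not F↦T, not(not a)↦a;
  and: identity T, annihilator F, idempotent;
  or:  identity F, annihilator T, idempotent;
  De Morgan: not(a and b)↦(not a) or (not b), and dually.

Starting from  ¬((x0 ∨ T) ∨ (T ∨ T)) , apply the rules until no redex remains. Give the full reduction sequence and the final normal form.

  start: ¬((x0 ∨ T) ∨ (T ∨ T))
  →1  ¬(x0 ∨ T) ∧ ¬(T ∨ T)
  →2  (¬x0 ∧ ¬T) ∧ ¬(T ∨ T)
  →3  (¬x0 ∧ F) ∧ ¬(T ∨ T)
  →4  F ∧ ¬(T ∨ T)
  →5  F

Answer: normal form = F  (in 5 steps)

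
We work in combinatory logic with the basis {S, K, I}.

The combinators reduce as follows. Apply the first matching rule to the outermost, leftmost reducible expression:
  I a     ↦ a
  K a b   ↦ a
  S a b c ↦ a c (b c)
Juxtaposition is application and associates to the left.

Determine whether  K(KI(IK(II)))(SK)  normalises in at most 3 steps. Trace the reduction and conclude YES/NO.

  start: K(KI(IK(II)))(SK)
  [1] KI(IK(II))
  [2] I

Answer: YES — reaches normal form I in 2 ≤ 3 steps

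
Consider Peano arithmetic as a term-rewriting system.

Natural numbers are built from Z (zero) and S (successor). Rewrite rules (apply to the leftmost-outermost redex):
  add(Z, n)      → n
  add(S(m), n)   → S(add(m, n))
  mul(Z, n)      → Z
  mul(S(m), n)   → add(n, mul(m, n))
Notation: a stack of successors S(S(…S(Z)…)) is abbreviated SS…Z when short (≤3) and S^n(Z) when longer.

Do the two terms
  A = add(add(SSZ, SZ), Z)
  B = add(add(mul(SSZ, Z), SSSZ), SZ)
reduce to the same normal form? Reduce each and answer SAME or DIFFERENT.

Answer: DIFFERENT — A ⇓ SSSZ, B ⇓ S^4(Z)

Derivation:
Term A:
  start: add(add(SSZ, SZ), Z)
  step 1: add(S(add(SZ, SZ)), Z)
  step 2: S(add(add(SZ, SZ), Z))
  step 3: S(add(S(add(Z, SZ)), Z))
  step 4: S(S(add(add(Z, SZ), Z)))
  step 5: S(S(add(SZ, Z)))
  step 6: S(S(S(add(Z, Z))))
  step 7: SSSZ

Term B:
  start: add(add(mul(SSZ, Z), SSSZ), SZ)
  step 1: add(add(add(Z, mul(SZ, Z)), SSSZ), SZ)
  step 2: add(add(mul(SZ, Z), SSSZ), SZ)
  step 3: add(add(add(Z, mul(Z, Z)), SSSZ), SZ)
  step 4: add(add(mul(Z, Z), SSSZ), SZ)
  step 5: add(add(Z, SSSZ), SZ)
  step 6: add(SSSZ, SZ)
  step 7: S(add(SSZ, SZ))
  step 8: S(S(add(SZ, SZ)))
  step 9: S(S(S(add(Z, SZ))))
  step 10: S^4(Z)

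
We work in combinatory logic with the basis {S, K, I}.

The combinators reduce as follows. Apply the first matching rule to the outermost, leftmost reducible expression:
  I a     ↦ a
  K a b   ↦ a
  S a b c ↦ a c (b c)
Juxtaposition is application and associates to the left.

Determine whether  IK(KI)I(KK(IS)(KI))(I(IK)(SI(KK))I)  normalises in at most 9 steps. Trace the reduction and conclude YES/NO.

Answer: YES — reaches normal form SI(KK) in 7 ≤ 9 steps

Working:
  start: IK(KI)I(KK(IS)(KI))(I(IK)(SI(KK))I)
  step 1: K(KI)I(KK(IS)(KI))(I(IK)(SI(KK))I)
  step 2: KI(KK(IS)(KI))(I(IK)(SI(KK))I)
  step 3: I(I(IK)(SI(KK))I)
  step 4: I(IK)(SI(KK))I
  step 5: IK(SI(KK))I
  step 6: K(SI(KK))I
  step 7: SI(KK)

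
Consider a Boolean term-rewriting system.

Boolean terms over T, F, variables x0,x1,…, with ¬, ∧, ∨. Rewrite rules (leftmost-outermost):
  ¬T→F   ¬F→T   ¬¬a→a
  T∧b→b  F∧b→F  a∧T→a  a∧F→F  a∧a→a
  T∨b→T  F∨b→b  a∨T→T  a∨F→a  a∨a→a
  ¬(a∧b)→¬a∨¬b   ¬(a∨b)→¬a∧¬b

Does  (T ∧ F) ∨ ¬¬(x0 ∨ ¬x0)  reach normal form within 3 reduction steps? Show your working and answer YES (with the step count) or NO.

Answer: YES — reaches normal form x0 ∨ ¬x0 in 3 ≤ 3 steps

Derivation:
  start: (T ∧ F) ∨ ¬¬(x0 ∨ ¬x0)
  step 1: F ∨ ¬¬(x0 ∨ ¬x0)
  step 2: ¬¬(x0 ∨ ¬x0)
  step 3: x0 ∨ ¬x0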